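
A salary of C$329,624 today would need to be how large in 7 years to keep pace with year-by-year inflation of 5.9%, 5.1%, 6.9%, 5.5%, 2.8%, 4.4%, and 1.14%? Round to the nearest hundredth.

Cumulative price-level factor: 1.059 × 1.051 × 1.069 × 1.055 × 1.028 × 1.044 × 1.0114 ≈ 1.3625278990.
Multiplying C$329,624 by the price-level factor gives the future nominal sum.

C$449,121.90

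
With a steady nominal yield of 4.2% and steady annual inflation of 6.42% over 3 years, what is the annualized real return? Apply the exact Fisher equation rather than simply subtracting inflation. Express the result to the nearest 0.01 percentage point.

With constant rates the annual real return is the same each year: (1+4.2%)/(1+6.42%) − 1 = -0.02086.

-2.09%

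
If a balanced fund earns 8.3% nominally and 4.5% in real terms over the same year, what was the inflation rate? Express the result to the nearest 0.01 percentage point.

From (1+r_nom) = (1+r_real)(1+π), we get 1+π = (1 + 8.3%)/(1 + 4.5%) = 1.083/1.045 ≈ 1.03636.
So π ≈ 3.6364%.

3.64%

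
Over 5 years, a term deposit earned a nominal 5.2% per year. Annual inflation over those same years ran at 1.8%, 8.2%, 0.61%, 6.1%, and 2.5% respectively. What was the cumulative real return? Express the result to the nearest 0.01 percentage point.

Cumulative inflation factor: 1.018 × 1.082 × 1.0061 × 1.061 × 1.025 ≈ 1.20519.
Nominal growth factor: 1.28848. Real growth factor = 1.28848 / 1.20519 ≈ 1.06911.
Total real return ≈ 6.9112%.

6.91%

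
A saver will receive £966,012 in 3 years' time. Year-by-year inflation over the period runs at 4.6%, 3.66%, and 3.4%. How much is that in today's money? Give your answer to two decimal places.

Price-level factor over 3 years: 1.046 × 1.0366 × 1.034 = 1.1211492424.
Purchasing power today: £966,012 divided by that factor.

£861,626.59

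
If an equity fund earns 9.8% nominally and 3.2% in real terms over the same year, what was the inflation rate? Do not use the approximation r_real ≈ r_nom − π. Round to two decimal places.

6.40%

From (1+r_nom) = (1+r_real)(1+π), we get 1+π = (1 + 9.8%)/(1 + 3.2%) = 1.098/1.032 ≈ 1.06395.
So π ≈ 6.3953%.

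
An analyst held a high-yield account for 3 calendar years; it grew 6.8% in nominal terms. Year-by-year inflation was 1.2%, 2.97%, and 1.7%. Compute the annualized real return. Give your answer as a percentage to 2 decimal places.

Cumulative inflation factor: 1.012 × 1.0297 × 1.017 ≈ 1.05977.
Nominal growth factor: 1.06800. Real growth factor = 1.06800 / 1.05977 ≈ 1.00776.
Annualized: 1.00776^(1/3) − 1 ≈ 0.00258.

0.26%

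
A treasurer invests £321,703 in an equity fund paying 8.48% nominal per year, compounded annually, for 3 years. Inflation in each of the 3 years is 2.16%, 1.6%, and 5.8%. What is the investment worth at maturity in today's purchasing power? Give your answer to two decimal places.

Nominal value at maturity: £321,703 × (1 + 8.48%)^3 ≈ £410,680.56.
Price-level factor over 3 years: 1.0216 × 1.016 × 1.058 = 1.0981464448.
The maturity value deflated by that factor is the answer in today's purchasing power.

£373,976.13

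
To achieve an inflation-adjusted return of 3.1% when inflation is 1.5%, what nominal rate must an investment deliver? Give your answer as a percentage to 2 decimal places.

By the Fisher equation, 1 + r_nom = (1 + 3.1%)(1 + 1.5%) = 1.031 × 1.015 = 1.046465.
So r_nom = 4.6465%.

4.65%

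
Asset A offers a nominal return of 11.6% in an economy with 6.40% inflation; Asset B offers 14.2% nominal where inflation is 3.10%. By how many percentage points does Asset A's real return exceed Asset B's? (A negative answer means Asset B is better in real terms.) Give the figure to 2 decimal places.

Asset A real return: 1.116/1.0640 − 1 = 4.887%.
Asset B real return: 1.142/1.0310 − 1 = 10.766%.
Difference: 4.887 − 10.766 = -5.879 pp.

-5.88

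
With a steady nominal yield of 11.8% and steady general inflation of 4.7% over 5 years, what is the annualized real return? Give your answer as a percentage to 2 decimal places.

6.78%

With constant rates the annual real return is the same each year: (1+11.8%)/(1+4.7%) − 1 = 0.06781.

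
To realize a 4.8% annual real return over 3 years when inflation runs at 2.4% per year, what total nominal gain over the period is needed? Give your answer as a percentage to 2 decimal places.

23.59%

Required annual nominal rate: (1+4.8%)(1+2.4%) − 1 = 7.3152%.
Cumulative over 3 years: (1 + 0.073152)^3 − 1 ≈ 0.23590.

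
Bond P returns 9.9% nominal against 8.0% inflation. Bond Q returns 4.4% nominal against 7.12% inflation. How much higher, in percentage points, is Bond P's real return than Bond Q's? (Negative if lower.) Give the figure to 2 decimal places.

Bond P real return: 1.099/1.080 − 1 = 1.759%.
Bond Q real return: 1.044/1.0712 − 1 = -2.539%.
Difference: 1.759 − (-2.539) = 4.298 pp.

4.30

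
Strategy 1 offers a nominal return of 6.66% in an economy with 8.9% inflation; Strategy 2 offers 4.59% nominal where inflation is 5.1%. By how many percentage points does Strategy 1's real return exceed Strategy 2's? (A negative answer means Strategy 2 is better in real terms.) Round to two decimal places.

-1.57

Strategy 1 real return: 1.0666/1.089 − 1 = -2.057%.
Strategy 2 real return: 1.0459/1.051 − 1 = -0.485%.
Difference: -2.057 − (-0.485) = -1.572 pp.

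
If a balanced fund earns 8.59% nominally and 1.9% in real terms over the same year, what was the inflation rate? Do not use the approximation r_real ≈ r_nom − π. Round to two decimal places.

6.57%

From (1+r_nom) = (1+r_real)(1+π), we get 1+π = (1 + 8.59%)/(1 + 1.9%) = 1.0859/1.019 ≈ 1.06565.
So π ≈ 6.5653%.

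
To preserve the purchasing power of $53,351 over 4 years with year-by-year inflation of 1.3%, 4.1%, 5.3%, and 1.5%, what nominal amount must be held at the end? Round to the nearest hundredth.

$60,130.82

Cumulative price-level factor: 1.013 × 1.041 × 1.053 × 1.015 ≈ 1.1270795977.
The nominal amount required is $53,351 scaled up by that factor.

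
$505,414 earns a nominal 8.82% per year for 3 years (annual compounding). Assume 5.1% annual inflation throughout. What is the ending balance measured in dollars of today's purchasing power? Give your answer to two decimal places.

$561,003.13

Nominal value at maturity: $505,414 × (1 + 8.82%)^3 ≈ $651,288.53.
Price-level factor over 3 years: (1 + 5.1%)^3 = 1.160935651.
The maturity value deflated by that factor is the answer in today's purchasing power.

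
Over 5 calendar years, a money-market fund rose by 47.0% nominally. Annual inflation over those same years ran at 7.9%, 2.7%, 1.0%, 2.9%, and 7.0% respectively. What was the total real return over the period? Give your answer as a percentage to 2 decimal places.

Cumulative inflation factor: 1.079 × 1.027 × 1.010 × 1.029 × 1.070 ≈ 1.23229.
Nominal growth factor: 1.47000. Real growth factor = 1.47000 / 1.23229 ≈ 1.19290.
Total real return ≈ 19.2902%.

19.29%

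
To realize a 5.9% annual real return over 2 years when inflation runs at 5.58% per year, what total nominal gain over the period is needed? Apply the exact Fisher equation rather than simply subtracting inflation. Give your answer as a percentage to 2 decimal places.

Required annual nominal rate: (1+5.9%)(1+5.58%) − 1 = 11.80922%.
Cumulative over 2 years: (1 + 0.1180922)^2 − 1 ≈ 0.25013.

25.01%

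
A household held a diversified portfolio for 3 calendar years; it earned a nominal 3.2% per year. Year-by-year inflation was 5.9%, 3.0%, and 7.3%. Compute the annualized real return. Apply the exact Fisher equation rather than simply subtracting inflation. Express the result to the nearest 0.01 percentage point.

Cumulative inflation factor: 1.059 × 1.030 × 1.073 ≈ 1.17040.
Nominal growth factor: 1.09910. Real growth factor = 1.09910 / 1.17040 ≈ 0.93909.
Annualized: 0.93909^(1/3) − 1 ≈ -0.02073.

-2.07%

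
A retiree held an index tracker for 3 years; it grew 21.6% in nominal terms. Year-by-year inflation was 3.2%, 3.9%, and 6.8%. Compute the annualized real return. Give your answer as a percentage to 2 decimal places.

Cumulative inflation factor: 1.032 × 1.039 × 1.068 ≈ 1.14516.
Nominal growth factor: 1.21600. Real growth factor = 1.21600 / 1.14516 ≈ 1.06186.
Annualized: 1.06186^(1/3) − 1 ≈ 0.02021.

2.02%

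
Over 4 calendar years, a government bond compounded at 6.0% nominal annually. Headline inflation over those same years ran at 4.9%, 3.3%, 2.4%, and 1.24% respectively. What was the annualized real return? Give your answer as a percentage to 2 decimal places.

2.96%

Cumulative inflation factor: 1.049 × 1.033 × 1.024 × 1.0124 ≈ 1.12338.
Nominal growth factor: 1.26248. Real growth factor = 1.26248 / 1.12338 ≈ 1.12382.
Annualized: 1.12382^(1/4) − 1 ≈ 0.02961.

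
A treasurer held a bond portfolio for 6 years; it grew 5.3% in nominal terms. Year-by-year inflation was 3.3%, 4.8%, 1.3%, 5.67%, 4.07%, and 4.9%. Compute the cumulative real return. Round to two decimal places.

-16.77%

Cumulative inflation factor: 1.033 × 1.048 × 1.013 × 1.0567 × 1.0407 × 1.049 ≈ 1.26510.
Nominal growth factor: 1.05300. Real growth factor = 1.05300 / 1.26510 ≈ 0.83235.
Total real return ≈ -16.7653%.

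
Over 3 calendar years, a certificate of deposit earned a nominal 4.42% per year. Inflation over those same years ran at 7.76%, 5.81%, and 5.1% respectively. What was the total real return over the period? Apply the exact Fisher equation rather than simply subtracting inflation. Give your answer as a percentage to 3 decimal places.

-4.991%

Cumulative inflation factor: 1.0776 × 1.0581 × 1.051 ≈ 1.19836.
Nominal growth factor: 1.13855. Real growth factor = 1.13855 / 1.19836 ≈ 0.95009.
Total real return ≈ -4.9912%.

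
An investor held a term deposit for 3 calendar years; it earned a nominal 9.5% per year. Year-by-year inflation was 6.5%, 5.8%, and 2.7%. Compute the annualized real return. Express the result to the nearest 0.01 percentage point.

4.30%

Cumulative inflation factor: 1.065 × 1.058 × 1.027 ≈ 1.15719.
Nominal growth factor: 1.31293. Real growth factor = 1.31293 / 1.15719 ≈ 1.13458.
Annualized: 1.13458^(1/3) − 1 ≈ 0.04299.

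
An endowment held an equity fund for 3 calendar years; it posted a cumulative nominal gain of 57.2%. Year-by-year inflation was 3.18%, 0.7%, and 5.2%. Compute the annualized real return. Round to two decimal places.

12.88%

Cumulative inflation factor: 1.0318 × 1.007 × 1.052 ≈ 1.09305.
Nominal growth factor: 1.57200. Real growth factor = 1.57200 / 1.09305 ≈ 1.43818.
Annualized: 1.43818^(1/3) − 1 ≈ 0.12877.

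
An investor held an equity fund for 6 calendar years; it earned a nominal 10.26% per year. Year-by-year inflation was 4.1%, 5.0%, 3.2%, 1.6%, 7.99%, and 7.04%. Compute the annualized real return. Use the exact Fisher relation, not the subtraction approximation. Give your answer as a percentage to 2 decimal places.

5.21%

Cumulative inflation factor: 1.041 × 1.050 × 1.032 × 1.016 × 1.0799 × 1.0704 ≈ 1.32478.
Nominal growth factor: 1.79683. Real growth factor = 1.79683 / 1.32478 ≈ 1.35633.
Annualized: 1.35633^(1/6) − 1 ≈ 0.05211.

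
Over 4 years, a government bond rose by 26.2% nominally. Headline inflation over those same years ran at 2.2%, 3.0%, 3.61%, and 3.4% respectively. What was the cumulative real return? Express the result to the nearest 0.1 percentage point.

11.9%

Cumulative inflation factor: 1.022 × 1.030 × 1.0361 × 1.034 ≈ 1.12774.
Nominal growth factor: 1.26200. Real growth factor = 1.26200 / 1.12774 ≈ 1.11905.
Total real return ≈ 11.9049%.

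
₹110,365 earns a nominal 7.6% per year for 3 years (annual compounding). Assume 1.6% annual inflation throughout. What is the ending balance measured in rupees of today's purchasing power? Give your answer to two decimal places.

₹131,095.28

Nominal value at maturity: ₹110,365 × (1 + 7.6%)^3 ≈ ₹137,489.07.
Price-level factor over 3 years: (1 + 1.6%)^3 = 1.048772096.
The maturity value deflated by that factor is the answer in today's purchasing power.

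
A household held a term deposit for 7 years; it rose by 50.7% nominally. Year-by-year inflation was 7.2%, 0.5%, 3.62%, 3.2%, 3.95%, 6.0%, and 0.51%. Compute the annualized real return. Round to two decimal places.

2.41%

Cumulative inflation factor: 1.072 × 1.005 × 1.0362 × 1.032 × 1.0395 × 1.060 × 1.0051 ≈ 1.27592.
Nominal growth factor: 1.50700. Real growth factor = 1.50700 / 1.27592 ≈ 1.18111.
Annualized: 1.18111^(1/7) − 1 ≈ 0.02406.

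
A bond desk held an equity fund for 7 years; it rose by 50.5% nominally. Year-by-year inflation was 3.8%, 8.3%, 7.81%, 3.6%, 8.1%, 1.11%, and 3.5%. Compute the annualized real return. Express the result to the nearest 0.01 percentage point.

Cumulative inflation factor: 1.038 × 1.083 × 1.0781 × 1.036 × 1.081 × 1.0111 × 1.035 ≈ 1.42038.
Nominal growth factor: 1.50500. Real growth factor = 1.50500 / 1.42038 ≈ 1.05958.
Annualized: 1.05958^(1/7) − 1 ≈ 0.00830.

0.83%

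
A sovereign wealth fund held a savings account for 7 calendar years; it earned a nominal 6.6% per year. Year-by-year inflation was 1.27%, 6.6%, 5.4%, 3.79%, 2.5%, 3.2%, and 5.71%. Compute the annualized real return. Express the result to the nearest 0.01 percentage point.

2.45%

Cumulative inflation factor: 1.0127 × 1.066 × 1.054 × 1.0379 × 1.025 × 1.032 × 1.0571 ≈ 1.32055.
Nominal growth factor: 1.56423. Real growth factor = 1.56423 / 1.32055 ≈ 1.18453.
Annualized: 1.18453^(1/7) − 1 ≈ 0.02449.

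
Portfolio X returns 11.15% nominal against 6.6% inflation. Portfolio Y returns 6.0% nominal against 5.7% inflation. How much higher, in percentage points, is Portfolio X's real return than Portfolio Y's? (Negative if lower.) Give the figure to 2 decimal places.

3.98

Portfolio X real return: 1.1115/1.066 − 1 = 4.268%.
Portfolio Y real return: 1.060/1.057 − 1 = 0.284%.
Difference: 4.268 − 0.284 = 3.984 pp.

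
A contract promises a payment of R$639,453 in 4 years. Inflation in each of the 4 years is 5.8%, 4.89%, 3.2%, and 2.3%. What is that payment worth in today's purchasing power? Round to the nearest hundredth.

R$545,800.02

Price-level factor over 4 years: 1.058 × 1.0489 × 1.032 × 1.023 ≈ 1.1715884568.
Purchasing power today: R$639,453 divided by that factor.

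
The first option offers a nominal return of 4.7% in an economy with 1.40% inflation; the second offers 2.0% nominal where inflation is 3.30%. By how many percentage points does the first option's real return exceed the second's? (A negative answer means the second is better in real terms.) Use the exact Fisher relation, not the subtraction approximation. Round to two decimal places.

The first option real return: 1.047/1.0140 − 1 = 3.254%.
The second real return: 1.020/1.0330 − 1 = -1.258%.
Difference: 3.254 − (-1.258) = 4.512 pp.

4.51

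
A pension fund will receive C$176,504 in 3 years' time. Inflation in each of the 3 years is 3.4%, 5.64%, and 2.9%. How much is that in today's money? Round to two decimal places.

C$157,032.75

Price-level factor over 3 years: 1.034 × 1.0564 × 1.029 = 1.1239948104.
Purchasing power today: C$176,504 divided by that factor.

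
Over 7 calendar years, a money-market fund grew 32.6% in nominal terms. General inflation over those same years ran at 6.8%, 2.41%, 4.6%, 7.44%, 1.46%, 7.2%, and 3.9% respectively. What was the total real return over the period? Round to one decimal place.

-4.5%

Cumulative inflation factor: 1.068 × 1.0241 × 1.046 × 1.0744 × 1.0146 × 1.072 × 1.039 ≈ 1.38905.
Nominal growth factor: 1.32600. Real growth factor = 1.32600 / 1.38905 ≈ 0.95461.
Total real return ≈ -4.5388%.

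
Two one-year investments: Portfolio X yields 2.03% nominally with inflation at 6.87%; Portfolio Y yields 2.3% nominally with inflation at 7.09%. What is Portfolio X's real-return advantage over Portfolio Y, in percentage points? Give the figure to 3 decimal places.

-0.056

Portfolio X real return: 1.0203/1.0687 − 1 = -4.5289%.
Portfolio Y real return: 1.023/1.0709 − 1 = -4.4729%.
Difference: -4.5289 − (-4.4729) = -0.0560 pp.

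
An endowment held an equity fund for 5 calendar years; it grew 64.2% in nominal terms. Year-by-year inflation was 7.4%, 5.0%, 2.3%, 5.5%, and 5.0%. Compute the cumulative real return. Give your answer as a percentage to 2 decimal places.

Cumulative inflation factor: 1.074 × 1.050 × 1.023 × 1.055 × 1.050 ≈ 1.27794.
Nominal growth factor: 1.64200. Real growth factor = 1.64200 / 1.27794 ≈ 1.28488.
Total real return ≈ 28.4879%.

28.49%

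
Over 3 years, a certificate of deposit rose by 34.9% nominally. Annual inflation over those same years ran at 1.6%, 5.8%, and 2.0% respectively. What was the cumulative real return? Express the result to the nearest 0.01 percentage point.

23.04%

Cumulative inflation factor: 1.016 × 1.058 × 1.020 ≈ 1.09643.
Nominal growth factor: 1.34900. Real growth factor = 1.34900 / 1.09643 ≈ 1.23036.
Total real return ≈ 23.0361%.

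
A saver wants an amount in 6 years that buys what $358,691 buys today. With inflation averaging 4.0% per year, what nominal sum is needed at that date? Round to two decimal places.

$453,858.54

Cumulative price-level factor: (1+4.0%)^6 ≈ 1.2653190185.
The nominal amount required is $358,691 scaled up by that factor.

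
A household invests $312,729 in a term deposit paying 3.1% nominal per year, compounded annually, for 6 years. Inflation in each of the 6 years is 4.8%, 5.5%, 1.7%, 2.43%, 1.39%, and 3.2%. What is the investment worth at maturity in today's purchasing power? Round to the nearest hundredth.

Nominal value at maturity: $312,729 × (1 + 3.1%)^6 ≈ $375,595.30.
Price-level factor over 6 years: 1.048 × 1.055 × 1.017 × 1.0243 × 1.0139 × 1.032 ≈ 1.2051377435.
The maturity value deflated by that factor is the answer in today's purchasing power.

$311,661.72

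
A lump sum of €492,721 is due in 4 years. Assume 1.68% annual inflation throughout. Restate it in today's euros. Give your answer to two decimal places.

Price-level factor over 4 years: (1 + 1.68%)^4 ≈ 1.0689124862.
Purchasing power today: €492,721 divided by that factor.

€460,955.42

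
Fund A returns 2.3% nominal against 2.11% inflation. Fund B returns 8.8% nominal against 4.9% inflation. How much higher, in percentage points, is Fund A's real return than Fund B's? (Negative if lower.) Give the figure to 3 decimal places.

-3.532

Fund A real return: 1.023/1.0211 − 1 = 0.1861%.
Fund B real return: 1.088/1.049 − 1 = 3.7178%.
Difference: 0.1861 − 3.7178 = -3.5317 pp.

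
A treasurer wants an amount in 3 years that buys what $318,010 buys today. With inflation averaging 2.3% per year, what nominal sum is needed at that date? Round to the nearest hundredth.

$340,461.24

Cumulative price-level factor: (1+2.3%)^3 = 1.070599167.
Multiplying $318,010 by the price-level factor gives the future nominal sum.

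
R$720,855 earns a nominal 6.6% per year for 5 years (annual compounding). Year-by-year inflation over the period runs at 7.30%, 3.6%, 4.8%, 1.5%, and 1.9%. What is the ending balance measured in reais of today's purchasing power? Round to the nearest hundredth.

R$823,517.73

Nominal value at maturity: R$720,855 × (1 + 6.6%)^5 ≈ R$992,279.32.
Price-level factor over 5 years: 1.0730 × 1.036 × 1.048 × 1.015 × 1.019 ≈ 1.2049276939.
Dividing the nominal maturity value by the price-level factor gives the value in today's money.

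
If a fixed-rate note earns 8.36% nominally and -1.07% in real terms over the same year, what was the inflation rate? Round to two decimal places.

From (1+r_nom) = (1+r_real)(1+π), we get 1+π = (1 + 8.36%)/(1 − 1.07%) = 1.0836/0.9893 ≈ 1.09532.
So π ≈ 9.5320%.

9.53%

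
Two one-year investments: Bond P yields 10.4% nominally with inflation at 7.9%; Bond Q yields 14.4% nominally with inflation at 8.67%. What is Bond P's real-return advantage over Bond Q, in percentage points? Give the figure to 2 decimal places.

Bond P real return: 1.104/1.079 − 1 = 2.317%.
Bond Q real return: 1.144/1.0867 − 1 = 5.273%.
Difference: 2.317 − 5.273 = -2.956 pp.

-2.96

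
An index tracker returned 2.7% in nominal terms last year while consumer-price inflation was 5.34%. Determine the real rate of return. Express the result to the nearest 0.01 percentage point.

-2.51%

Real return via the Fisher equation: (1 + 2.7%)/(1 + 5.34%) − 1 = 1.027/1.0534 − 1 ≈ -0.02506.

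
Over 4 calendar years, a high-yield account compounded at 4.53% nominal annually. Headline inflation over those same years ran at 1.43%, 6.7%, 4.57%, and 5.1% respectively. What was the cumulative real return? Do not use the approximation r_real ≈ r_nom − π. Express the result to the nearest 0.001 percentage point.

0.374%

Cumulative inflation factor: 1.0143 × 1.067 × 1.0457 × 1.051 ≈ 1.18943.
Nominal growth factor: 1.19389. Real growth factor = 1.19389 / 1.18943 ≈ 1.00374.
Total real return ≈ 0.3744%.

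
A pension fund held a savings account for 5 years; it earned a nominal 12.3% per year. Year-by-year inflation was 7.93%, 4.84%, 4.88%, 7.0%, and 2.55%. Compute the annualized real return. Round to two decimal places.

6.52%

Cumulative inflation factor: 1.0793 × 1.0484 × 1.0488 × 1.070 × 1.0255 ≈ 1.30221.
Nominal growth factor: 1.78607. Real growth factor = 1.78607 / 1.30221 ≈ 1.37157.
Annualized: 1.37157^(1/5) − 1 ≈ 0.06523.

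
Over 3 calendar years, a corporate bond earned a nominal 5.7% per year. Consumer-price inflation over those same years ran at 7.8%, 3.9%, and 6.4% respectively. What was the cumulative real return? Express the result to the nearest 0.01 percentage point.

Cumulative inflation factor: 1.078 × 1.039 × 1.064 ≈ 1.19172.
Nominal growth factor: 1.18093. Real growth factor = 1.18093 / 1.19172 ≈ 0.99094.
Total real return ≈ -0.9056%.

-0.91%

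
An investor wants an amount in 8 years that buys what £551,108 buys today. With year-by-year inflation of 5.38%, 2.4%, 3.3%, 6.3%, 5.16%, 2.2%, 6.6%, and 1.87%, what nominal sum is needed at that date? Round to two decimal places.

Cumulative price-level factor: 1.0538 × 1.024 × 1.033 × 1.063 × 1.0516 × 1.022 × 1.066 × 1.0187 ≈ 1.3829189285.
Multiplying £551,108 by the price-level factor gives the future nominal sum.

£762,137.68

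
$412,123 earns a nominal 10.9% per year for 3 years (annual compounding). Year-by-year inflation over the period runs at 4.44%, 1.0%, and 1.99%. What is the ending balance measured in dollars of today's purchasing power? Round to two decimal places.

Nominal value at maturity: $412,123 × (1 + 10.9%)^3 ≈ $562,110.23.
Price-level factor over 3 years: 1.0444 × 1.010 × 1.0199 = 1.0758353956.
Dividing the nominal maturity value by the price-level factor gives the value in today's money.

$522,487.21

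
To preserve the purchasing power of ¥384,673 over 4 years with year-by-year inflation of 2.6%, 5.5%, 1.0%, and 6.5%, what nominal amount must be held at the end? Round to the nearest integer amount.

¥447,881

Cumulative price-level factor: 1.026 × 1.055 × 1.010 × 1.065 = 1.1643158295.
The nominal amount required is ¥384,673 scaled up by that factor.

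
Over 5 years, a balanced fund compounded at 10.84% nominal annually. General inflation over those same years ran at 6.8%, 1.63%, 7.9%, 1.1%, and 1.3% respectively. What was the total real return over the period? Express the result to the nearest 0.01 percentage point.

Cumulative inflation factor: 1.068 × 1.0163 × 1.079 × 1.011 × 1.013 ≈ 1.19943.
Nominal growth factor: 1.67295. Real growth factor = 1.67295 / 1.19943 ≈ 1.39479.
Total real return ≈ 39.4785%.

39.48%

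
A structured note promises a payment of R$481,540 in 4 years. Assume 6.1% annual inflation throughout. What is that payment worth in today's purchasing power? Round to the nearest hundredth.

R$379,988.83

Price-level factor over 4 years: (1 + 6.1%)^4 ≈ 1.2672477698.
Purchasing power today: R$481,540 divided by that factor.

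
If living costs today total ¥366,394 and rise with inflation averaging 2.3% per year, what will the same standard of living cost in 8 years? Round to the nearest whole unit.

¥439,494

Cumulative price-level factor: (1+2.3%)^8 ≈ 1.1995133055.
The nominal amount required is ¥366,394 scaled up by that factor.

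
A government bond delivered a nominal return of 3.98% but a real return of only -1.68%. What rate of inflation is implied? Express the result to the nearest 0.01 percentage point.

From (1+r_nom) = (1+r_real)(1+π), we get 1+π = (1 + 3.98%)/(1 − 1.68%) = 1.0398/0.9832 ≈ 1.05757.
So π ≈ 5.7567%.

5.76%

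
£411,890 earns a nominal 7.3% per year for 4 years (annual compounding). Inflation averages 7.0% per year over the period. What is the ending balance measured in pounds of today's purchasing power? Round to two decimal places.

Nominal value at maturity: £411,890 × (1 + 7.3%)^4 ≈ £545,984.28.
Price-level factor over 4 years: (1 + 7.0%)^4 = 1.31079601.
The maturity value deflated by that factor is the answer in today's purchasing power.

£416,528.79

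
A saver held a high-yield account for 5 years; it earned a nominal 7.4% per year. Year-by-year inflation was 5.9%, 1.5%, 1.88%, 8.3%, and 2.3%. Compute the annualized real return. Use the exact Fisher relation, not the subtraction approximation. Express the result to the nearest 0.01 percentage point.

3.33%

Cumulative inflation factor: 1.059 × 1.015 × 1.0188 × 1.083 × 1.023 ≈ 1.21326.
Nominal growth factor: 1.42896. Real growth factor = 1.42896 / 1.21326 ≈ 1.17779.
Annualized: 1.17779^(1/5) − 1 ≈ 0.03327.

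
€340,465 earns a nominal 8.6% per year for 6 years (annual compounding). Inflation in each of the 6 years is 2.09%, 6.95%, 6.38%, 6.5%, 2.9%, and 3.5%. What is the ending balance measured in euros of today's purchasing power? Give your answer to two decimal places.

€423,957.30

Nominal value at maturity: €340,465 × (1 + 8.6%)^6 ≈ €558,536.33.
Price-level factor over 6 years: 1.0209 × 1.0695 × 1.0638 × 1.065 × 1.029 × 1.035 ≈ 1.3174353457.
Dividing the nominal maturity value by the price-level factor gives the value in today's money.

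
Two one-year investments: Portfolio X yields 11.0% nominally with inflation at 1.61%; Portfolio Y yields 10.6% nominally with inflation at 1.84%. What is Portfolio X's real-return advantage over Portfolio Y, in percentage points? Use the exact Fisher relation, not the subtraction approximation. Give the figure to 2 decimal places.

Portfolio X real return: 1.110/1.0161 − 1 = 9.241%.
Portfolio Y real return: 1.106/1.0184 − 1 = 8.602%.
Difference: 9.241 − 8.602 = 0.639 pp.

0.64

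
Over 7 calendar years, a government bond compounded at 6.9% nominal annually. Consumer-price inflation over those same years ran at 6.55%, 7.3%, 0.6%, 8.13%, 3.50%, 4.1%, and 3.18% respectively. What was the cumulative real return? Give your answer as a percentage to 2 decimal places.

Cumulative inflation factor: 1.0655 × 1.073 × 1.006 × 1.0813 × 1.0350 × 1.041 × 1.0318 ≈ 1.38256.
Nominal growth factor: 1.59531. Real growth factor = 1.59531 / 1.38256 ≈ 1.15388.
Total real return ≈ 15.3878%.

15.39%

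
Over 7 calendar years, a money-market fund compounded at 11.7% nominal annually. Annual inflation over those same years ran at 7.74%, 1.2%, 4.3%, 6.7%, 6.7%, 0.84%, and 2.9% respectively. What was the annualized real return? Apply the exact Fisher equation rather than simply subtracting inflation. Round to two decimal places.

Cumulative inflation factor: 1.0774 × 1.012 × 1.043 × 1.067 × 1.067 × 1.0084 × 1.029 ≈ 1.34344.
Nominal growth factor: 2.16956. Real growth factor = 2.16956 / 1.34344 ≈ 1.61493.
Annualized: 1.61493^(1/7) − 1 ≈ 0.07087.

7.09%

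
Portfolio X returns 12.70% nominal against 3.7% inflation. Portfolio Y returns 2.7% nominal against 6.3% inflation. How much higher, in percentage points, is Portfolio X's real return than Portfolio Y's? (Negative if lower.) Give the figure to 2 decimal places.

12.07

Portfolio X real return: 1.1270/1.037 − 1 = 8.679%.
Portfolio Y real return: 1.027/1.063 − 1 = -3.387%.
Difference: 8.679 − (-3.387) = 12.066 pp.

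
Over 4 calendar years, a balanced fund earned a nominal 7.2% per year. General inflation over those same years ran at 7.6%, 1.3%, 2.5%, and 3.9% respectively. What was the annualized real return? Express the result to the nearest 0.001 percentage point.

3.277%

Cumulative inflation factor: 1.076 × 1.013 × 1.025 × 1.039 ≈ 1.16081.
Nominal growth factor: 1.32062. Real growth factor = 1.32062 / 1.16081 ≈ 1.13767.
Annualized: 1.13767^(1/4) − 1 ≈ 0.03277.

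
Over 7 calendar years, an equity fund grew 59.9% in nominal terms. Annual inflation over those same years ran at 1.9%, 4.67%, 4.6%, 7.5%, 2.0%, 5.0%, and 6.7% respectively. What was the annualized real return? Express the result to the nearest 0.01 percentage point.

Cumulative inflation factor: 1.019 × 1.0467 × 1.046 × 1.075 × 1.020 × 1.050 × 1.067 ≈ 1.37054.
Nominal growth factor: 1.59900. Real growth factor = 1.59900 / 1.37054 ≈ 1.16670.
Annualized: 1.16670^(1/7) − 1 ≈ 0.02227.

2.23%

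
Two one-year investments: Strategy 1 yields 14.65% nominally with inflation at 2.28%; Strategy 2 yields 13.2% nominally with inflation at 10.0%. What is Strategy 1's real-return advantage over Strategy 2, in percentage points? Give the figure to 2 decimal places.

Strategy 1 real return: 1.1465/1.0228 − 1 = 12.094%.
Strategy 2 real return: 1.132/1.100 − 1 = 2.909%.
Difference: 12.094 − 2.909 = 9.185 pp.

9.19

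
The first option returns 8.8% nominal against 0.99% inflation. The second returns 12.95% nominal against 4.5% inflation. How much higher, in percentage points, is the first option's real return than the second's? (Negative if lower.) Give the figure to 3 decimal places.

The first option real return: 1.088/1.0099 − 1 = 7.7334%.
The second real return: 1.1295/1.045 − 1 = 8.0861%.
Difference: 7.7334 − 8.0861 = -0.3527 pp.

-0.353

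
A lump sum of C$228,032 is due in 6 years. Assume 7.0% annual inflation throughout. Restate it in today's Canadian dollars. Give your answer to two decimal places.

C$151,947.35

Price-level factor over 6 years: (1 + 7.0%)^6 ≈ 1.5007303518.
Purchasing power today: C$228,032 divided by that factor.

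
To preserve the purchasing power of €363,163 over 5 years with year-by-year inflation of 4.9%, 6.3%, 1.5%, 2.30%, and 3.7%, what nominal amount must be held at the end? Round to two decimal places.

Cumulative price-level factor: 1.049 × 1.063 × 1.015 × 1.0230 × 1.037 ≈ 1.2006852764.
The nominal amount required is €363,163 scaled up by that factor.

€436,044.47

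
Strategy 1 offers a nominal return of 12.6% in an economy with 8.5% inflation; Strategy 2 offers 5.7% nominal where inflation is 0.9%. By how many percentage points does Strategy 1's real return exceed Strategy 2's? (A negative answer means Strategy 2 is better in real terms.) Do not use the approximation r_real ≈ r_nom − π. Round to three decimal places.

-0.978

Strategy 1 real return: 1.126/1.085 − 1 = 3.7788%.
Strategy 2 real return: 1.057/1.009 − 1 = 4.7572%.
Difference: 3.7788 − 4.7572 = -0.9784 pp.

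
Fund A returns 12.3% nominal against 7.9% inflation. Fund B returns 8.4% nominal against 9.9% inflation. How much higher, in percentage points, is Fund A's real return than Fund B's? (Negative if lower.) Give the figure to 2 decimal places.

Fund A real return: 1.123/1.079 − 1 = 4.078%.
Fund B real return: 1.084/1.099 − 1 = -1.365%.
Difference: 4.078 − (-1.365) = 5.443 pp.

5.44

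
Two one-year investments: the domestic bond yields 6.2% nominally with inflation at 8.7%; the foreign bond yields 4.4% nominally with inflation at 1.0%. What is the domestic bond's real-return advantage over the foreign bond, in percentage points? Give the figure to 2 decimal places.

The domestic bond real return: 1.062/1.087 − 1 = -2.300%.
The foreign bond real return: 1.044/1.010 − 1 = 3.366%.
Difference: -2.300 − 3.366 = -5.666 pp.

-5.67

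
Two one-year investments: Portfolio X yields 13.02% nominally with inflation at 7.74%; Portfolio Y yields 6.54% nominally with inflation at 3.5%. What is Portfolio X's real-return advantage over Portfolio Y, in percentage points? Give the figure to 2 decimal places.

Portfolio X real return: 1.1302/1.0774 − 1 = 4.901%.
Portfolio Y real return: 1.0654/1.035 − 1 = 2.937%.
Difference: 4.901 − 2.937 = 1.964 pp.

1.96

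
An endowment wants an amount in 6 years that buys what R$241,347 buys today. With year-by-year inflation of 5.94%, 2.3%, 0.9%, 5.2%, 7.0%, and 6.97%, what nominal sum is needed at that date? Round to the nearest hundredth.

R$317,782.65

Cumulative price-level factor: 1.0594 × 1.023 × 1.009 × 1.052 × 1.070 × 1.0697 ≈ 1.3167043849.
The nominal amount required is R$241,347 scaled up by that factor.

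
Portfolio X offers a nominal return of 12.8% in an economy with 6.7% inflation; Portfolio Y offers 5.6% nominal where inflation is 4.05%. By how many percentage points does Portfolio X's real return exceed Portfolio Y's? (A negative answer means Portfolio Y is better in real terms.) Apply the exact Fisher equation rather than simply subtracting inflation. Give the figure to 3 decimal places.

Portfolio X real return: 1.128/1.067 − 1 = 5.7170%.
Portfolio Y real return: 1.056/1.0405 − 1 = 1.4897%.
Difference: 5.7170 − 1.4897 = 4.2273 pp.

4.227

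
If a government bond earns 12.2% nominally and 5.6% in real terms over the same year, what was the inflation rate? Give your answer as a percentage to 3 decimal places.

6.250%

From (1+r_nom) = (1+r_real)(1+π), we get 1+π = (1 + 12.2%)/(1 + 5.6%) = 1.122/1.056 ≈ 1.06250.
So π ≈ 6.2500%.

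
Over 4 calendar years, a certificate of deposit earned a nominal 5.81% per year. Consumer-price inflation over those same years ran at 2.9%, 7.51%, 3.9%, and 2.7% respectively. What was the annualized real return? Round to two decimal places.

Cumulative inflation factor: 1.029 × 1.0751 × 1.039 × 1.027 ≈ 1.18046.
Nominal growth factor: 1.25345. Real growth factor = 1.25345 / 1.18046 ≈ 1.06183.
Annualized: 1.06183^(1/4) − 1 ≈ 0.01511.

1.51%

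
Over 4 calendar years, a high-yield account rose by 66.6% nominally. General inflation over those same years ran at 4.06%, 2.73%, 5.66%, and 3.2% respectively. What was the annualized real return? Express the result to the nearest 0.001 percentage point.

Cumulative inflation factor: 1.0406 × 1.0273 × 1.0566 × 1.032 ≈ 1.16566.
Nominal growth factor: 1.66600. Real growth factor = 1.66600 / 1.16566 ≈ 1.42923.
Annualized: 1.42923^(1/4) − 1 ≈ 0.09339.

9.339%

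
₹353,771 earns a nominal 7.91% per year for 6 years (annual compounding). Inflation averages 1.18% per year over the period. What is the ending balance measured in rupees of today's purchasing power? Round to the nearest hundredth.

₹520,624.18

Nominal value at maturity: ₹353,771 × (1 + 7.91%)^6 ≈ ₹558,589.01.
Price-level factor over 6 years: (1 + 1.18%)^6 ≈ 1.0729217528.
The maturity value deflated by that factor is the answer in today's purchasing power.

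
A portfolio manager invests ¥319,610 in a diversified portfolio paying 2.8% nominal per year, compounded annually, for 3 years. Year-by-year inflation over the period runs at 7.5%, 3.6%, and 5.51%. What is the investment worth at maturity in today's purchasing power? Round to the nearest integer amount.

Nominal value at maturity: ¥319,610 × (1 + 2.8%)^3 ≈ ¥347,216.
Price-level factor over 3 years: 1.075 × 1.036 × 1.0551 = 1.17506487.
The maturity value deflated by that factor is the answer in today's purchasing power.

¥295,487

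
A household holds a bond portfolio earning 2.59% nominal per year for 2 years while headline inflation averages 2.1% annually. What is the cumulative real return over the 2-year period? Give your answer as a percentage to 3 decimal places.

0.962%

The annual real rate is (1+2.59%)/(1+2.1%) − 1 = 0.4799%.
Compounded over 2 years: (1 + 0.004799)^2 − 1 ≈ 0.00962.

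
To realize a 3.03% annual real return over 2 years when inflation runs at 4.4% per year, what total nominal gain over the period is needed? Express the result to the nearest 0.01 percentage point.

Required annual nominal rate: (1+3.03%)(1+4.4%) − 1 = 7.56332%.
Cumulative over 2 years: (1 + 0.0756332)^2 − 1 ≈ 0.15699.

15.70%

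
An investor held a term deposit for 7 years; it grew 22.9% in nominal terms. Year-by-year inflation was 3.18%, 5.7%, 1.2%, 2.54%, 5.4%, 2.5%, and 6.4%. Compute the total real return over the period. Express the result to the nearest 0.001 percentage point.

Cumulative inflation factor: 1.0318 × 1.057 × 1.012 × 1.0254 × 1.054 × 1.025 × 1.064 ≈ 1.30092.
Nominal growth factor: 1.22900. Real growth factor = 1.22900 / 1.30092 ≈ 0.94472.
Total real return ≈ -5.5284%.

-5.528%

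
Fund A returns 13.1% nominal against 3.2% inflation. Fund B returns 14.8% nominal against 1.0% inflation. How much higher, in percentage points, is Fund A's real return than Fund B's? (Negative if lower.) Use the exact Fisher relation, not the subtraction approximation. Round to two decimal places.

Fund A real return: 1.131/1.032 − 1 = 9.593%.
Fund B real return: 1.148/1.010 − 1 = 13.663%.
Difference: 9.593 − 13.663 = -4.070 pp.

-4.07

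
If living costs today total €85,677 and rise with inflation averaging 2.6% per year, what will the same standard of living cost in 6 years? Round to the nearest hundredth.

Cumulative price-level factor: (1+2.6%)^6 ≈ 1.1664984462.
The nominal amount required is €85,677 scaled up by that factor.

€99,942.09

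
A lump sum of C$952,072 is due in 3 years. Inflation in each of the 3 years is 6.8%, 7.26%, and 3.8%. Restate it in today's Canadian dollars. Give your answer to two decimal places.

C$800,688.14

Price-level factor over 3 years: 1.068 × 1.0726 × 1.038 = 1.1890671984.
Purchasing power today: C$952,072 divided by that factor.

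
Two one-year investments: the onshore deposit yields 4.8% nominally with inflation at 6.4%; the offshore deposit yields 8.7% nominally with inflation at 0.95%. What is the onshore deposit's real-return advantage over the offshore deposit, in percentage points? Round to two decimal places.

The onshore deposit real return: 1.048/1.064 − 1 = -1.504%.
The offshore deposit real return: 1.087/1.0095 − 1 = 7.677%.
Difference: -1.504 − 7.677 = -9.181 pp.

-9.18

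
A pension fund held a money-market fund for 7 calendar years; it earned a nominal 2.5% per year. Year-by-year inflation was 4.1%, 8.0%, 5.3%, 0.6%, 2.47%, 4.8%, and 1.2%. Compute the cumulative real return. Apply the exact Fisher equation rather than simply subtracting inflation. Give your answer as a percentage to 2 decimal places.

-8.16%

Cumulative inflation factor: 1.041 × 1.080 × 1.053 × 1.006 × 1.0247 × 1.048 × 1.012 ≈ 1.29431.
Nominal growth factor: 1.18869. Real growth factor = 1.18869 / 1.29431 ≈ 0.91839.
Total real return ≈ -8.1609%.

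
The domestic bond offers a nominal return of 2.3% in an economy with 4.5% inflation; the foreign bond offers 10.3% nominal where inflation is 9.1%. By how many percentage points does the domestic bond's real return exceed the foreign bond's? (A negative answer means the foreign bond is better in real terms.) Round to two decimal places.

-3.21

The domestic bond real return: 1.023/1.045 − 1 = -2.105%.
The foreign bond real return: 1.103/1.091 − 1 = 1.100%.
Difference: -2.105 − 1.100 = -3.205 pp.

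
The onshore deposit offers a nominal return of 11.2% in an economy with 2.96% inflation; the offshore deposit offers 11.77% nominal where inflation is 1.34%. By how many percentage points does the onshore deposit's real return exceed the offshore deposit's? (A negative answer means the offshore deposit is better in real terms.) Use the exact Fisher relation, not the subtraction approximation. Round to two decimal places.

The onshore deposit real return: 1.112/1.0296 − 1 = 8.003%.
The offshore deposit real return: 1.1177/1.0134 − 1 = 10.292%.
Difference: 8.003 − 10.292 = -2.289 pp.

-2.29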